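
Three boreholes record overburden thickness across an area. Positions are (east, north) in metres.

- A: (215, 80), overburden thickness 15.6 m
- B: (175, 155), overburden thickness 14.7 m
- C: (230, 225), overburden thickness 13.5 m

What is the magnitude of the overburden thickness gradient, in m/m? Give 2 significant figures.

With d = a·x + b·y + c and A as origin, the differences give:
  (-40)·a + 75·b = -0.9
  15·a + 145·b = -2.1
Eliminate b (×145 and ×75, subtract): -6925·a = 27.00 → a = ∂d/∂x = -0.003899
Back-substitute: b = ∂d/∂y = -0.01408.
|∇f| = √(-0.003899² + -0.01408²) = 0.01461 m/m

0.015 m/m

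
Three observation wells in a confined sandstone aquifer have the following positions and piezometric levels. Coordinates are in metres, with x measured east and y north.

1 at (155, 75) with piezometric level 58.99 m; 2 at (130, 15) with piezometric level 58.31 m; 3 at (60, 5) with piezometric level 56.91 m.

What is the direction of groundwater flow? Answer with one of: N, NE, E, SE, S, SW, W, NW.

W

Taking 1 as reference: 2−1 = (-25, -60, -0.68); 3−1 = (-95, -70, -2.08).
Determinant of the coordinate differences = (-25)·(-70) − (-95)·(-60) = -3950.
∂h/∂x = [(-0.68)·(-70) − (-2.08)·(-60)] / -3950 = +0.01954
∂h/∂y = [(-25)·(-2.08) − (-95)·(-0.68)] / -3950 = +0.003190
Flow = −∇h = (-0.01954 east, -0.003190 north), which points west.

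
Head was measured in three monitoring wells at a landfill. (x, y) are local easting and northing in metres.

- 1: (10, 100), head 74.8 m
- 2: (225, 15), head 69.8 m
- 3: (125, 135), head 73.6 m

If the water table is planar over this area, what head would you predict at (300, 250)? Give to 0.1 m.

72.9 m

With h = a·x + b·y + c and 1 as origin, the differences give:
  215·a + (-85)·b = -5.0
  115·a + 35·b = -1.2
Eliminate b (×35 and ×(-85), subtract): 17300·a = -277.00 → a = ∂h/∂x = -0.01601
Back-substitute: b = ∂h/∂y = +0.01832.
h(300, 250) = 74.8 + (-0.01601)·(290) + (+0.01832)·(150) = 74.8 -4.643 +2.749 = 72.905 m.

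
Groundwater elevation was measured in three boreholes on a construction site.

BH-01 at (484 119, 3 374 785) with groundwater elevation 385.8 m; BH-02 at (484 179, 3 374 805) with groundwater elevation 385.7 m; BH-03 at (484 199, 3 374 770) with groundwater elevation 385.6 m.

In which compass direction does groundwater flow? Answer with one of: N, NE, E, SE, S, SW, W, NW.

Taking BH-01 as reference: BH-02−BH-01 = (60, 20, -0.1); BH-03−BH-01 = (80, -15, -0.2).
Solve a·Δx + b·Δy = Δh: det = 60·(-15) − 80·20 = -2500.
∂h/∂x = [(-0.1)·(-15) − (-0.2)·20] / -2500 = -0.002200
∂h/∂y = [60·(-0.2) − 80·(-0.1)] / -2500 = +0.001600
Flow = −∇h = (+0.002200 east, -0.001600 north), which points southeast.

SE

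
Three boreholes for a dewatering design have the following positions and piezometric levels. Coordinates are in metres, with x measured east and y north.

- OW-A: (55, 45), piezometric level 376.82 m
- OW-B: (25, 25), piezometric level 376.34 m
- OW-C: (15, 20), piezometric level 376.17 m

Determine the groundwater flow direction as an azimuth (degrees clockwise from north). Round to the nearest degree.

287°

With h = a·x + b·y + c and OW-A as origin, the differences give:
  (-30)·a + (-20)·b = -0.48
  (-40)·a + (-25)·b = -0.65
Eliminate b (×(-25) and ×(-20), subtract): -50·a = -1.000 → a = ∂h/∂x = +0.02000
Back-substitute: b = ∂h/∂y = -0.006000.
Flow direction (−∇h) has components (-0.02000 E, +0.006000 N).
Azimuth = atan2(E, N) = atan2(-0.02000, +0.006000) = 286.7° ≈ 287°.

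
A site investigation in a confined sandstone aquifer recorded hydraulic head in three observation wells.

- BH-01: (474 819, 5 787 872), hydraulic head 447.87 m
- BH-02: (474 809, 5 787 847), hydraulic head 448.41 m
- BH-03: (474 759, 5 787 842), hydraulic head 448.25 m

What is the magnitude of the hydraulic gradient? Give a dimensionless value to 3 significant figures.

Differences from BH-01: to BH-02 (Δx, Δy, Δh) = (-10, -25, +0.54); to BH-03 = (-60, -30, +0.38).
Determinant of the coordinate differences = (-10)·(-30) − (-60)·(-25) = -1200.
∂h/∂x = [(+0.54)·(-30) − (+0.38)·(-25)] / -1200 = +0.005583
∂h/∂y = [(-10)·(+0.38) − (-60)·(+0.54)] / -1200 = -0.02383
|∇h| = √(0.005583² + -0.02383²) = 0.02448

0.0245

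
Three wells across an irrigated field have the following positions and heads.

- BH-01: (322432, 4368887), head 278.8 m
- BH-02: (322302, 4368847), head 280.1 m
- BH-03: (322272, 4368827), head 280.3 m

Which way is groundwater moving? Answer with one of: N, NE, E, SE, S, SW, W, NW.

With h = a·x + b·y + c and BH-01 as origin, the differences give:
  (-130)·a + (-40)·b = +1.3
  (-160)·a + (-60)·b = +1.5
Eliminate b (×(-60) and ×(-40), subtract): 1400·a = -18.00 → a = ∂h/∂x = -0.01286
Back-substitute: b = ∂h/∂y = +0.009286.
Flow = −∇h = (+0.01286 east, -0.009286 north), which points southeast.

SE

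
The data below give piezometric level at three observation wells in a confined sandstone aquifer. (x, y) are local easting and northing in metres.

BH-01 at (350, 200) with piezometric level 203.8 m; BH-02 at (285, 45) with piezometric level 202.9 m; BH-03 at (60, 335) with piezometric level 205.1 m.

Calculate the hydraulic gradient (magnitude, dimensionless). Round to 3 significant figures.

0.00660

Taking BH-01 as reference: BH-02−BH-01 = (-65, -155, -0.9); BH-03−BH-01 = (-290, 135, +1.3).
Solve a·Δx + b·Δy = Δh: det = (-65)·135 − (-290)·(-155) = -53725.
∂h/∂x = [(-0.9)·135 − (+1.3)·(-155)] / -53725 = -0.001489
∂h/∂y = [(-65)·(+1.3) − (-290)·(-0.9)] / -53725 = +0.006431
|∇h| = √(-0.001489² + 0.006431²) = 0.006601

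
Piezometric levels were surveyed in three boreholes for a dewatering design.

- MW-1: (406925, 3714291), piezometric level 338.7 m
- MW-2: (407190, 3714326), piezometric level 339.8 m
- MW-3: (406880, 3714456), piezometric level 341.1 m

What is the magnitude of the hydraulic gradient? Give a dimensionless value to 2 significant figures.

Differences from MW-1: to MW-2 (Δx, Δy, Δh) = (265, 35, +1.1); to MW-3 = (-45, 165, +2.4).
Determinant of the coordinate differences = 265·165 − (-45)·35 = 45300.
∂h/∂x = [(+1.1)·165 − (+2.4)·35] / 45300 = +0.002152
∂h/∂y = [265·(+2.4) − (-45)·(+1.1)] / 45300 = +0.01513
|∇h| = √(0.002152² + 0.01513²) = 0.01528

0.015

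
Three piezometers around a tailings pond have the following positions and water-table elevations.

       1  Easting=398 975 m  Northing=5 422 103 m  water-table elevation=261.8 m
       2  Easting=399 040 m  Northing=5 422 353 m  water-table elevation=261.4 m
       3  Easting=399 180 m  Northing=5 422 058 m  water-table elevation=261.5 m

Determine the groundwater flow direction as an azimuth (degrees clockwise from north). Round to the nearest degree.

Taking 1 as reference: 2−1 = (65, 250, -0.4); 3−1 = (205, -45, -0.3).
Determinant of the coordinate differences = 65·(-45) − 205·250 = -54175.
∂h/∂x = [(-0.4)·(-45) − (-0.3)·250] / -54175 = -0.001717
∂h/∂y = [65·(-0.3) − 205·(-0.4)] / -54175 = -0.001154
Flow direction (−∇h) has components (+0.001717 E, +0.001154 N).
Azimuth = atan2(E, N) = atan2(+0.001717, +0.001154) = 56.1° ≈ 056°.

056°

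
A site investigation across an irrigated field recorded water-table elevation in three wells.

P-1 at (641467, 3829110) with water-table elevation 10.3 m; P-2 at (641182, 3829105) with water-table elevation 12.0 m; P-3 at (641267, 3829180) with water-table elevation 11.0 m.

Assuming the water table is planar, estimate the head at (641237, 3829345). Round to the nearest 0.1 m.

With h = a·x + b·y + c and P-1 as origin, the differences give:
  (-285)·a + (-5)·b = +1.7
  (-200)·a + 70·b = +0.7
Eliminate b (×70 and ×(-5), subtract): -20950·a = 122.50 → a = ∂h/∂x = -0.005847
Back-substitute: b = ∂h/∂y = -0.006706.
h(641237, 3829345) = 10.3 + (-0.005847)·(-230) + (-0.006706)·(235) = 10.3 +1.345 -1.576 = 10.069 m.

10.1 m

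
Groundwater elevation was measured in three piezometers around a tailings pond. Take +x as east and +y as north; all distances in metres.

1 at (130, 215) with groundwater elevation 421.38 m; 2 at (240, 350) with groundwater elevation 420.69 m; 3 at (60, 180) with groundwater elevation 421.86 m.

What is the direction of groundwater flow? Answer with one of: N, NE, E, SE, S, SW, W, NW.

E

Three-point gradient (reference 1): Δ to 2 = (110, 135, -0.69), Δ to 3 = (-70, -35, +0.48).
∂h/∂x = -0.007259, ∂h/∂y = +0.0008036 (det = 5600).
Flow = −∇h = (+0.007259 east, -0.0008036 north), which points east.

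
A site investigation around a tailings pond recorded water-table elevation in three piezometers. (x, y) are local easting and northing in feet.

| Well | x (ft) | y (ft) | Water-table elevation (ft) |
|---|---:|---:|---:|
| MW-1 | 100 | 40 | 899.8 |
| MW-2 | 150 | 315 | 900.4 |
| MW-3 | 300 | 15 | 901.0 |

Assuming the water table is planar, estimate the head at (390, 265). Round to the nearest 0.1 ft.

901.8 ft

Differences from MW-1: to MW-2 (Δx, Δy, Δh) = (50, 275, +0.6); to MW-3 = (200, -25, +1.2).
Solve a·Δx + b·Δy = Δh: det = 50·(-25) − 200·275 = -56250.
∂h/∂x = [(+0.6)·(-25) − (+1.2)·275] / -56250 = +0.006133
∂h/∂y = [50·(+1.2) − 200·(+0.6)] / -56250 = +0.001067
h(390, 265) = 899.8 + (+0.006133)·(290) + (+0.001067)·(225) = 899.8 +1.779 +0.240 = 901.819 ft.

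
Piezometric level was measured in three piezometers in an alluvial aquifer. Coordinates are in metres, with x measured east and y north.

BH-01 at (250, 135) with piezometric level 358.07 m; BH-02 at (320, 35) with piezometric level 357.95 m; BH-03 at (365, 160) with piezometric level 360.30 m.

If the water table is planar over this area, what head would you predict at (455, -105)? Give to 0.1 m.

358.4 m

With h = a·x + b·y + c and BH-01 as origin, the differences give:
  70·a + (-100)·b = -0.12
  115·a + 25·b = +2.23
Eliminate b (×25 and ×(-100), subtract): 13250·a = 220.000 → a = ∂h/∂x = +0.01660
Back-substitute: b = ∂h/∂y = +0.01282.
h(455, -105) = 358.07 + (+0.01660)·(205) + (+0.01282)·(-240) = 358.07 +3.404 -3.077 = 358.396 m.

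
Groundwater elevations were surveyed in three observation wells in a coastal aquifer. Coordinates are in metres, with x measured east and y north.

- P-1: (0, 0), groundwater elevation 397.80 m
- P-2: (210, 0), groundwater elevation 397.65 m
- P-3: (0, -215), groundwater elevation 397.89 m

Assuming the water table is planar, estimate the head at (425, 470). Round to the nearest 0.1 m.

∂h/∂x = (397.65 − 397.80) / (210 − 0) = -0.0007143
∂h/∂y = (397.89 − 397.80) / (-215 − 0) = -0.0004186
h(425, 470) = 397.80 + (-0.0007143)·(425) + (-0.0004186)·(470) = 397.80 -0.304 -0.197 = 397.300 m.

397.3 m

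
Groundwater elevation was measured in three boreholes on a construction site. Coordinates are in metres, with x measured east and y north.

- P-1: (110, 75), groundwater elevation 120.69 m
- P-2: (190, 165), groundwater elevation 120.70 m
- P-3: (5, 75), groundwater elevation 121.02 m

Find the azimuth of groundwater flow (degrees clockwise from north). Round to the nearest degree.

Differences from P-1: to P-2 (Δx, Δy, Δh) = (80, 90, +0.01); to P-3 = (-105, 0, +0.33).
Solve a·Δx + b·Δy = Δh: det = 80·0 − (-105)·90 = 9450.
∂h/∂x = [(+0.01)·0 − (+0.33)·90] / 9450 = -0.003143
∂h/∂y = [80·(+0.33) − (-105)·(+0.01)] / 9450 = +0.002905
Flow direction (−∇h) has components (+0.003143 E, -0.002905 N).
Azimuth = atan2(E, N) = atan2(+0.003143, -0.002905) = 132.7° ≈ 133°.

133°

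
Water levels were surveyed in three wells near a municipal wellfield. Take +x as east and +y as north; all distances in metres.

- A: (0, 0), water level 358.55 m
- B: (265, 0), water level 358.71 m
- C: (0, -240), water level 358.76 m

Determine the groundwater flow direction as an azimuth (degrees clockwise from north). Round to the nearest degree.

325°

∂h/∂x = (358.71 − 358.55) / (265 − 0) = +0.0006038
∂h/∂y = (358.76 − 358.55) / (-240 − 0) = -0.0008750
Flow direction (−∇h) has components (-0.0006038 E, +0.0008750 N).
Azimuth = atan2(E, N) = atan2(-0.0006038, +0.0008750) = 325.4° ≈ 325°.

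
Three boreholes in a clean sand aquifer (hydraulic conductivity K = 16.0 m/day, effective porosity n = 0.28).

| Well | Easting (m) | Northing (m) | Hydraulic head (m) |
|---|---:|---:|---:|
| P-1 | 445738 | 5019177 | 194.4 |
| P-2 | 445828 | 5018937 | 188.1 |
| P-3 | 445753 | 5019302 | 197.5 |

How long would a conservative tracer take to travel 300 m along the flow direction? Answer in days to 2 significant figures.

210 days

Taking P-1 as reference: P-2−P-1 = (90, -240, -6.3); P-3−P-1 = (15, 125, +3.1).
Determinant of the coordinate differences = 90·125 − 15·(-240) = 14850.
∂h/∂x = [(-6.3)·125 − (+3.1)·(-240)] / 14850 = -0.002929
∂h/∂y = [90·(+3.1) − 15·(-6.3)] / 14850 = +0.02515
|∇h| = √(-0.002929² + 0.02515²) = 0.02532
Seepage velocity v = K·i/n = 16.0 × 0.02532 / 0.28 = 1.447 m/day.
t = 300 / 1.447 = 207.3 days.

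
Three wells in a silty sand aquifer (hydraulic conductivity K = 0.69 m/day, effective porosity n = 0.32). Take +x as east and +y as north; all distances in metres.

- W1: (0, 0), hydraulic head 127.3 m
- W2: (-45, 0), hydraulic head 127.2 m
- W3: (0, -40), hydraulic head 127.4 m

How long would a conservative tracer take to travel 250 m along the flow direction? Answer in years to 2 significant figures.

∂h/∂x = (127.2 − 127.3) / (-45 − 0) = +0.002222
∂h/∂y = (127.4 − 127.3) / (-40 − 0) = -0.002500
|∇h| = √(0.002222² + -0.002500²) = 0.003345
Seepage velocity v = K·i/n = 0.69 × 0.003345 / 0.32 = 0.007213 m/day.
t = 250 / 0.007213 = 3.466e+04 days = 94.9 years.

95 years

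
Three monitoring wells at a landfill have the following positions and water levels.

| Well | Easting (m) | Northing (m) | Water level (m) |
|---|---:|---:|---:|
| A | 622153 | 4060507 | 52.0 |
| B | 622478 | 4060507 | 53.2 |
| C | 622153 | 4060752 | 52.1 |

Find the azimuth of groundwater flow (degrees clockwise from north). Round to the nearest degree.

264°

∂h/∂x = (53.2 − 52.0) / (622478 − 622153) = +0.003692
∂h/∂y = (52.1 − 52.0) / (4060752 − 4060507) = +0.0004082
Flow direction (−∇h) has components (-0.003692 E, -0.0004082 N).
Azimuth = atan2(E, N) = atan2(-0.003692, -0.0004082) = 263.7° ≈ 264°.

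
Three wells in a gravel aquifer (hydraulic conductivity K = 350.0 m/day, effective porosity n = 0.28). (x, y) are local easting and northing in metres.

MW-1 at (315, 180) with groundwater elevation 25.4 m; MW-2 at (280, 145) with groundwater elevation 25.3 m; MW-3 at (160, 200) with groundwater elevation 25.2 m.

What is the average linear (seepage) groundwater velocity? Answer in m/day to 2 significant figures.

With h = a·x + b·y + c and MW-1 as origin, the differences give:
  (-35)·a + (-35)·b = -0.1
  (-155)·a + 20·b = -0.2
Eliminate b (×20 and ×(-35), subtract): -6125·a = -9.00 → a = ∂h/∂x = +0.001469
Back-substitute: b = ∂h/∂y = +0.001388.
|∇h| = √(0.001469² + 0.001388²) = 0.002021
Seepage velocity v = K·i/n = 350.0 × 0.002021 / 0.28 = 2.526 m/day.

2.5 m/day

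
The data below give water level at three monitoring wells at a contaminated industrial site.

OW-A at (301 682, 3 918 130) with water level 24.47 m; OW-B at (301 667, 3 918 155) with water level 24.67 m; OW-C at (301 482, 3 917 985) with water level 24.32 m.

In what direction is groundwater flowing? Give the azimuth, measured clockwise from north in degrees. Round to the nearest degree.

149°

Three-point gradient (reference OW-A): Δ to OW-B = (-15, 25, +0.20), Δ to OW-C = (-200, -145, -0.15).
∂h/∂x = -0.003519, ∂h/∂y = +0.005889 (det = 7175).
Flow direction (−∇h) has components (+0.003519 E, -0.005889 N).
Azimuth = atan2(E, N) = atan2(+0.003519, -0.005889) = 149.1° ≈ 149°.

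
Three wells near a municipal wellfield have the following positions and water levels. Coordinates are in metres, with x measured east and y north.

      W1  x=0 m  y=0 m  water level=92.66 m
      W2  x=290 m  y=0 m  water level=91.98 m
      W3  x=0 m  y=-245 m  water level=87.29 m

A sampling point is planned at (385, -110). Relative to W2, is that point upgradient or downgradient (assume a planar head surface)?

∂h/∂x = (91.98 − 92.66) / (290 − 0) = -0.002345
∂h/∂y = (87.29 − 92.66) / (-245 − 0) = +0.02192
Head at (385, -110) = 92.66 + (-0.002345)·(385) + (+0.02192)·(-110) = 89.35 m.
That is lower than the 91.98 m at W2, so the point is downgradient.

downgradient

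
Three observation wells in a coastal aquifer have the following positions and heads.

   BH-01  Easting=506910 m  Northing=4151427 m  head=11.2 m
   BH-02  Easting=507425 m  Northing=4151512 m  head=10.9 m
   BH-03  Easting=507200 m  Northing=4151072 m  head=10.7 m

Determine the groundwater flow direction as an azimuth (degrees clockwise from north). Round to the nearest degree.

139°

Three-point gradient (reference BH-01): Δ to BH-02 = (515, 85, -0.3), Δ to BH-03 = (290, -355, -0.5).
∂h/∂x = -0.0007182, ∂h/∂y = +0.0008218 (det = -207475).
Flow direction (−∇h) has components (+0.0007182 E, -0.0008218 N).
Azimuth = atan2(E, N) = atan2(+0.0007182, -0.0008218) = 138.8° ≈ 139°.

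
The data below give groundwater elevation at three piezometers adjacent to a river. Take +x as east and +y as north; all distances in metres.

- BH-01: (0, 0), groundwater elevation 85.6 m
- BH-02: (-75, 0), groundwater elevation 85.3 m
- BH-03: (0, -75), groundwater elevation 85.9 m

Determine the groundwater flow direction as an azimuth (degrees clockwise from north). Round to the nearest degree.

∂h/∂x = (85.3 − 85.6) / (-75 − 0) = +0.004000
∂h/∂y = (85.9 − 85.6) / (-75 − 0) = -0.004000
Flow direction (−∇h) has components (-0.004000 E, +0.004000 N).
Azimuth = atan2(E, N) = atan2(-0.004000, +0.004000) = 315.0° ≈ 315°.

315°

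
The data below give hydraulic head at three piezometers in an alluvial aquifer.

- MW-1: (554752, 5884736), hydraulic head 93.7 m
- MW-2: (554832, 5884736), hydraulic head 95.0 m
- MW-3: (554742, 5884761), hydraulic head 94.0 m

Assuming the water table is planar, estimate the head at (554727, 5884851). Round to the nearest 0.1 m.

With h = a·x + b·y + c and MW-1 as origin, the differences give:
  80·a + 0·b = +1.3
  (-10)·a + 25·b = +0.3
Eliminate b (×25 and ×0, subtract): 2000·a = 32.50 → a = ∂h/∂x = +0.01625
Back-substitute: b = ∂h/∂y = +0.01850.
h(554727, 5884851) = 93.7 + (+0.01625)·(-25) + (+0.01850)·(115) = 93.7 -0.406 +2.127 = 95.421 m.

95.4 m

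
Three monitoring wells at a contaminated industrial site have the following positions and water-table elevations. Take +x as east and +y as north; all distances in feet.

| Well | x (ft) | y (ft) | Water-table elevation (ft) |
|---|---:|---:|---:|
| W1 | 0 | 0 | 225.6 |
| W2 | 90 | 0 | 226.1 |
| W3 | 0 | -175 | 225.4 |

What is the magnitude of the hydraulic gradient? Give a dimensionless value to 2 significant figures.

∂h/∂x = (226.1 − 225.6) / (90 − 0) = +0.005556
∂h/∂y = (225.4 − 225.6) / (-175 − 0) = +0.001143
|∇h| = √(0.005556² + 0.001143²) = 0.005672

0.0057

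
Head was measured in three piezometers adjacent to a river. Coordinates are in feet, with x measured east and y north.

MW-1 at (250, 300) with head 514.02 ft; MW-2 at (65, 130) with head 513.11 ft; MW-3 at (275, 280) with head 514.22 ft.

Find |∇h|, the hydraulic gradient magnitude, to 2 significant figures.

0.0068

Taking MW-1 as reference: MW-2−MW-1 = (-185, -170, -0.91); MW-3−MW-1 = (25, -20, +0.20).
Determinant of the coordinate differences = (-185)·(-20) − 25·(-170) = 7950.
∂h/∂x = [(-0.91)·(-20) − (+0.20)·(-170)] / 7950 = +0.006566
∂h/∂y = [(-185)·(+0.20) − 25·(-0.91)] / 7950 = -0.001792
|∇h| = √(0.006566² + -0.001792²) = 0.006806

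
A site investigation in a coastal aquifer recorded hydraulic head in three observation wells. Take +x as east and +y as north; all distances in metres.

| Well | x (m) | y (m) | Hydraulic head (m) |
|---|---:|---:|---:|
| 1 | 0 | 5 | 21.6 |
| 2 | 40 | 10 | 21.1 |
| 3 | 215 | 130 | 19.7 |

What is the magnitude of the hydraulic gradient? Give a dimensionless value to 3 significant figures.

Three-point gradient (reference 1): Δ to 2 = (40, 5, -0.5), Δ to 3 = (215, 125, -1.9).
∂h/∂x = -0.01350, ∂h/∂y = +0.008025 (det = 3925).
|∇h| = √(-0.01350² + 0.008025²) = 0.01571

0.0157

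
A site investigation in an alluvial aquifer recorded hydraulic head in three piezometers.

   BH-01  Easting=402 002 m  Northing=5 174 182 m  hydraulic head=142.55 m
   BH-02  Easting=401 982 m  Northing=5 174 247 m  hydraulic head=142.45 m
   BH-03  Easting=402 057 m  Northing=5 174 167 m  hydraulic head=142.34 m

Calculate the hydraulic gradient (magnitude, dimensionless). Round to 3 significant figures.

Three-point gradient (reference BH-01): Δ to BH-02 = (-20, 65, -0.10), Δ to BH-03 = (55, -15, -0.21).
∂h/∂x = -0.004626, ∂h/∂y = -0.002962 (det = -3275).
|∇h| = √(-0.004626² + -0.002962²) = 0.005493

0.00549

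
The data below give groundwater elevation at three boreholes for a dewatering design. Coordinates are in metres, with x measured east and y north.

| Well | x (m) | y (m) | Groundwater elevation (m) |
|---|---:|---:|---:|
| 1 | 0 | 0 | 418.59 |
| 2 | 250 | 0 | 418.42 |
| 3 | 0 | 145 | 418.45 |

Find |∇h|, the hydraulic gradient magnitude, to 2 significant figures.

0.0012

∂h/∂x = (418.42 − 418.59) / (250 − 0) = -0.0006800
∂h/∂y = (418.45 − 418.59) / (145 − 0) = -0.0009655
|∇h| = √(-0.0006800² + -0.0009655²) = 0.001181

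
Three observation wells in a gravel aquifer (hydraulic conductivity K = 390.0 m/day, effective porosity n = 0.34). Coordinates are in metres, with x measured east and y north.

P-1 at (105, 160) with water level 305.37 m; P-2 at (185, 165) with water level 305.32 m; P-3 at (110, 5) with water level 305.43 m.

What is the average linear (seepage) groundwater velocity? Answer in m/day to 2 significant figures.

With h = a·x + b·y + c and P-1 as origin, the differences give:
  80·a + 5·b = -0.05
  5·a + (-155)·b = +0.06
Eliminate b (×(-155) and ×5, subtract): -12425·a = 7.450 → a = ∂h/∂x = -0.0005996
Back-substitute: b = ∂h/∂y = -0.0004064.
|∇h| = √(-0.0005996² + -0.0004064²) = 0.0007243
Seepage velocity v = K·i/n = 390.0 × 0.0007243 / 0.34 = 0.8308 m/day.

0.83 m/day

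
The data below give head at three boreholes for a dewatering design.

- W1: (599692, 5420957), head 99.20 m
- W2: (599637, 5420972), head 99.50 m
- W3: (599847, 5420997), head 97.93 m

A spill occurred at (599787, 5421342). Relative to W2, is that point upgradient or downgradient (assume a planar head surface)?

Differences from W1: to W2 (Δx, Δy, Δh) = (-55, 15, +0.30); to W3 = (155, 40, -1.27).
Solve a·Δx + b·Δy = Δh: det = (-55)·40 − 155·15 = -4525.
∂h/∂x = [(+0.30)·40 − (-1.27)·15] / -4525 = -0.006862
∂h/∂y = [(-55)·(-1.27) − 155·(+0.30)] / -4525 = -0.005160
Head at (599787, 5421342) = 99.20 + (-0.006862)·(95) + (-0.005160)·(385) = 96.56 m.
That is lower than the 99.50 m at W2, so the point is downgradient.

downgradient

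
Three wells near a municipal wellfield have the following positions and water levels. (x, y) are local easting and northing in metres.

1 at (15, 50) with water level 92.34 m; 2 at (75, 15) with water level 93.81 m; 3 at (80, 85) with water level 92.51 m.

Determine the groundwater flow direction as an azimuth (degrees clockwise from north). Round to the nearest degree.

326°

Differences from 1: to 2 (Δx, Δy, Δh) = (60, -35, +1.47); to 3 = (65, 35, +0.17).
Determinant of the coordinate differences = 60·35 − 65·(-35) = 4375.
∂h/∂x = [(+1.47)·35 − (+0.17)·(-35)] / 4375 = +0.01312
∂h/∂y = [60·(+0.17) − 65·(+1.47)] / 4375 = -0.01951
Flow direction (−∇h) has components (-0.01312 E, +0.01951 N).
Azimuth = atan2(E, N) = atan2(-0.01312, +0.01951) = 326.1° ≈ 326°.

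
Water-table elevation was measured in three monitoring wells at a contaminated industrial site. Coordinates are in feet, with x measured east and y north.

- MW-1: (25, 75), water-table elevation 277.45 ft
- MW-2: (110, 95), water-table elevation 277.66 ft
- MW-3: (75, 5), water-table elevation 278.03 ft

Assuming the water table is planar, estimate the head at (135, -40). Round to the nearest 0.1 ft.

Taking MW-1 as reference: MW-2−MW-1 = (85, 20, +0.21); MW-3−MW-1 = (50, -70, +0.58).
Determinant of the coordinate differences = 85·(-70) − 50·20 = -6950.
∂h/∂x = [(+0.21)·(-70) − (+0.58)·20] / -6950 = +0.003784
∂h/∂y = [85·(+0.58) − 50·(+0.21)] / -6950 = -0.005583
h(135, -40) = 277.45 + (+0.003784)·(110) + (-0.005583)·(-115) = 277.45 +0.416 +0.642 = 278.508 ft.

278.5 ft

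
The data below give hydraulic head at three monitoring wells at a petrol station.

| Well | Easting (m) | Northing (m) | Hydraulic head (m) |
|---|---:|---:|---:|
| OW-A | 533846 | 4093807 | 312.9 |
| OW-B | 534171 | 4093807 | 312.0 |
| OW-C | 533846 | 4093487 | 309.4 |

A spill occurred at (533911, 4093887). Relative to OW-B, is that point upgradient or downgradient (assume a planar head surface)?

∂h/∂x = (312.0 − 312.9) / (534171 − 533846) = -0.002769
∂h/∂y = (309.4 − 312.9) / (4093487 − 4093807) = +0.01094
Head at (533911, 4093887) = 312.9 + (-0.002769)·(65) + (+0.01094)·(80) = 313.60 m.
That is higher than the 312.0 m at OW-B, so the point is upgradient.

upgradient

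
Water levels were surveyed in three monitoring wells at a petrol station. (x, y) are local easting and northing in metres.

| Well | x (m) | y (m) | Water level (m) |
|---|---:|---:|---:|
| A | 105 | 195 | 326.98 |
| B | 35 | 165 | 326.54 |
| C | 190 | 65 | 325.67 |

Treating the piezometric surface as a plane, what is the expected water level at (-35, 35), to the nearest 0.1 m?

Differences from A: to B (Δx, Δy, Δh) = (-70, -30, -0.44); to C = (85, -130, -1.31).
Determinant of the coordinate differences = (-70)·(-130) − 85·(-30) = 11650.
∂h/∂x = [(-0.44)·(-130) − (-1.31)·(-30)] / 11650 = +0.001536
∂h/∂y = [(-70)·(-1.31) − 85·(-0.44)] / 11650 = +0.01108
h(-35, 35) = 326.98 + (+0.001536)·(-140) + (+0.01108)·(-160) = 326.98 -0.215 -1.773 = 324.992 m.

325.0 m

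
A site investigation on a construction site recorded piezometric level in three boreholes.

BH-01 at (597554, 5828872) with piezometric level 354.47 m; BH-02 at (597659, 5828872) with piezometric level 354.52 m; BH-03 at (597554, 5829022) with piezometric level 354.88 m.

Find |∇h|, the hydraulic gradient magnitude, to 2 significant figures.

∂h/∂x = (354.52 − 354.47) / (597659 − 597554) = +0.0004762
∂h/∂y = (354.88 − 354.47) / (5829022 − 5828872) = +0.002733
|∇h| = √(0.0004762² + 0.002733²) = 0.002774

0.0028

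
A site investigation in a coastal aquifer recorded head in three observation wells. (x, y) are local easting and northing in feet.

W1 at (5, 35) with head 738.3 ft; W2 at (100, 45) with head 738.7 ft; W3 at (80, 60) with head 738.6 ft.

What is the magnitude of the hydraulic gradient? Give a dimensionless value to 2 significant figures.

0.0044

Taking W1 as reference: W2−W1 = (95, 10, +0.4); W3−W1 = (75, 25, +0.3).
Determinant of the coordinate differences = 95·25 − 75·10 = 1625.
∂h/∂x = [(+0.4)·25 − (+0.3)·10] / 1625 = +0.004308
∂h/∂y = [95·(+0.3) − 75·(+0.4)] / 1625 = -0.0009231
|∇h| = √(0.004308² + -0.0009231²) = 0.004406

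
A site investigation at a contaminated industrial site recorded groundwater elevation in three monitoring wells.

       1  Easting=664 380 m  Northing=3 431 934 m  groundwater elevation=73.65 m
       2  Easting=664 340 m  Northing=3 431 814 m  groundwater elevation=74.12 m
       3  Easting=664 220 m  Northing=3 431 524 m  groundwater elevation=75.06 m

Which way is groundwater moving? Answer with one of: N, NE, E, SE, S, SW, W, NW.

NW

With h = a·x + b·y + c and 1 as origin, the differences give:
  (-40)·a + (-120)·b = +0.47
  (-160)·a + (-410)·b = +1.41
Eliminate b (×(-410) and ×(-120), subtract): -2800·a = -23.500 → a = ∂h/∂x = +0.008393
Back-substitute: b = ∂h/∂y = -0.006714.
Flow = −∇h = (-0.008393 east, +0.006714 north), which points northwest.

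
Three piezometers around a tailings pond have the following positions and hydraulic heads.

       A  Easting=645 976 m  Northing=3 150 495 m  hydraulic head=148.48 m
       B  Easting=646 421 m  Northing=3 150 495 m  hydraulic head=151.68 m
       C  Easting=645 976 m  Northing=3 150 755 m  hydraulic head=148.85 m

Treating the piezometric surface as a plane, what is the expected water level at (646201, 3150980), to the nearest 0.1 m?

150.8 m

∂h/∂x = (151.68 − 148.48) / (646421 − 645976) = +0.007191
∂h/∂y = (148.85 − 148.48) / (3150755 − 3150495) = +0.001423
h(646201, 3150980) = 148.48 + (+0.007191)·(225) + (+0.001423)·(485) = 148.48 +1.618 +0.690 = 150.788 m.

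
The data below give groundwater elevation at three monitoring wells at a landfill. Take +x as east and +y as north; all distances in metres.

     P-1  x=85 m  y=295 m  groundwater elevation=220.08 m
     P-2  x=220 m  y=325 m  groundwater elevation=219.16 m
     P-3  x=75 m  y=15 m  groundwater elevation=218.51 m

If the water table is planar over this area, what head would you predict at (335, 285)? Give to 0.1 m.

218.0 m

Differences from P-1: to P-2 (Δx, Δy, Δh) = (135, 30, -0.92); to P-3 = (-10, -280, -1.57).
Solve a·Δx + b·Δy = Δh: det = 135·(-280) − (-10)·30 = -37500.
∂h/∂x = [(-0.92)·(-280) − (-1.57)·30] / -37500 = -0.008125
∂h/∂y = [135·(-1.57) − (-10)·(-0.92)] / -37500 = +0.005897
h(335, 285) = 220.08 + (-0.008125)·(250) + (+0.005897)·(-10) = 220.08 -2.031 -0.059 = 217.990 m.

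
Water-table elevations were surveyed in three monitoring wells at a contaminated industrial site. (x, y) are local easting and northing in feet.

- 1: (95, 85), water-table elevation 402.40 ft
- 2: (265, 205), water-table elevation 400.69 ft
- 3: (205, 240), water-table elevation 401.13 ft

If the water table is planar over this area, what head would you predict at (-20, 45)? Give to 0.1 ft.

With h = a·x + b·y + c and 1 as origin, the differences give:
  170·a + 120·b = -1.71
  110·a + 155·b = -1.27
Eliminate b (×155 and ×120, subtract): 13150·a = -112.650 → a = ∂h/∂x = -0.008567
Back-substitute: b = ∂h/∂y = -0.002114.
h(-20, 45) = 402.40 + (-0.008567)·(-115) + (-0.002114)·(-40) = 402.40 +0.985 +0.085 = 403.470 ft.

403.5 ft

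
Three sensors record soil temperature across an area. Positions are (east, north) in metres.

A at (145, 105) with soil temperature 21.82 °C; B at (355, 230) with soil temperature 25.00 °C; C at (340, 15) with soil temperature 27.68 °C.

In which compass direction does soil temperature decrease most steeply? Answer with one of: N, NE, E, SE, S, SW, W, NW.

Differences from A: to B (Δx, Δy, Δh) = (210, 125, +3.18); to C = (195, -90, +5.86).
Determinant of the coordinate differences = 210·(-90) − 195·125 = -43275.
∂T/∂x = [(+3.18)·(-90) − (+5.86)·125] / -43275 = +0.02354
∂T/∂y = [210·(+5.86) − 195·(+3.18)] / -43275 = -0.01411
Steepest decrease is along −∇f = (-0.02354 E, +0.01411 N) → northwest.

NW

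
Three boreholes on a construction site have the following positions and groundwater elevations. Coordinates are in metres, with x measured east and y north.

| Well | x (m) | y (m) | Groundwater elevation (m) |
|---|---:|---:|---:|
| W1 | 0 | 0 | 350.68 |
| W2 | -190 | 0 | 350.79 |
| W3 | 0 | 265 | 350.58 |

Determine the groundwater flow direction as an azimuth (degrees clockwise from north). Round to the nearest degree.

057°

∂h/∂x = (350.79 − 350.68) / (-190 − 0) = -0.0005789
∂h/∂y = (350.58 − 350.68) / (265 − 0) = -0.0003774
Flow direction (−∇h) has components (+0.0005789 E, +0.0003774 N).
Azimuth = atan2(E, N) = atan2(+0.0005789, +0.0003774) = 56.9° ≈ 057°.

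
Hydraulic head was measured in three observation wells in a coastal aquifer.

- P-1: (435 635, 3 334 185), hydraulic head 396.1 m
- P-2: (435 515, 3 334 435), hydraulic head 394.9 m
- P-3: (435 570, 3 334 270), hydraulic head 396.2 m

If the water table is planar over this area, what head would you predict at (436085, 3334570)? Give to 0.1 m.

380.9 m

Taking P-1 as reference: P-2−P-1 = (-120, 250, -1.2); P-3−P-1 = (-65, 85, +0.1).
Determinant of the coordinate differences = (-120)·85 − (-65)·250 = 6050.
∂h/∂x = [(-1.2)·85 − (+0.1)·250] / 6050 = -0.02099
∂h/∂y = [(-120)·(+0.1) − (-65)·(-1.2)] / 6050 = -0.01488
h(436085, 3334570) = 396.1 + (-0.02099)·(450) + (-0.01488)·(385) = 396.1 -9.446 -5.727 = 380.926 m.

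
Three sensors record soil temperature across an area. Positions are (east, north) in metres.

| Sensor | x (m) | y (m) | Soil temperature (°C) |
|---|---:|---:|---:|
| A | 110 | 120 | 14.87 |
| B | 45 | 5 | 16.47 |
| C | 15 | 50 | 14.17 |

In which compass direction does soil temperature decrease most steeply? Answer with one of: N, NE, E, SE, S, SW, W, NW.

NW

Differences from A: to B (Δx, Δy, Δh) = (-65, -115, +1.60); to C = (-95, -70, -0.70).
Solve a·Δx + b·Δy = ΔT: det = (-65)·(-70) − (-95)·(-115) = -6375.
∂T/∂x = [(+1.60)·(-70) − (-0.70)·(-115)] / -6375 = +0.03020
∂T/∂y = [(-65)·(-0.70) − (-95)·(+1.60)] / -6375 = -0.03098
Steepest decrease is along −∇f = (-0.03020 E, +0.03098 N) → northwest.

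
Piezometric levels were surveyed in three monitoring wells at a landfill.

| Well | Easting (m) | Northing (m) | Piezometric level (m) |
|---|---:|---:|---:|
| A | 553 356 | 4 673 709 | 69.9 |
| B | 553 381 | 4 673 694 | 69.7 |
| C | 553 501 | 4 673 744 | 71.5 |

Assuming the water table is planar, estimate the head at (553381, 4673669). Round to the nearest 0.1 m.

69.1 m

With h = a·x + b·y + c and A as origin, the differences give:
  25·a + (-15)·b = -0.2
  145·a + 35·b = +1.6
Eliminate b (×35 and ×(-15), subtract): 3050·a = 17.00 → a = ∂h/∂x = +0.005574
Back-substitute: b = ∂h/∂y = +0.02262.
h(553381, 4673669) = 69.9 + (+0.005574)·(25) + (+0.02262)·(-40) = 69.9 +0.139 -0.905 = 69.134 m.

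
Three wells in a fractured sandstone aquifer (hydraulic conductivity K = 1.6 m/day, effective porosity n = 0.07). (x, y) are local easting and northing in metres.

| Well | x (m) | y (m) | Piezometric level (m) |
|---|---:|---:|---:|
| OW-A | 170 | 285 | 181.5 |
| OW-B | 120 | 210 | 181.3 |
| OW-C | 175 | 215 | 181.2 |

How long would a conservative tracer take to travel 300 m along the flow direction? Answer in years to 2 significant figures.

7.7 years

With h = a·x + b·y + c and OW-A as origin, the differences give:
  (-50)·a + (-75)·b = -0.2
  5·a + (-70)·b = -0.3
Eliminate b (×(-70) and ×(-75), subtract): 3875·a = -8.50 → a = ∂h/∂x = -0.002194
Back-substitute: b = ∂h/∂y = +0.004129.
|∇h| = √(-0.002194² + 0.004129²) = 0.004676
Seepage velocity v = K·i/n = 1.6 × 0.004676 / 0.07 = 0.1069 m/day.
t = 300 / 0.1069 = 2806 days = 7.68 years.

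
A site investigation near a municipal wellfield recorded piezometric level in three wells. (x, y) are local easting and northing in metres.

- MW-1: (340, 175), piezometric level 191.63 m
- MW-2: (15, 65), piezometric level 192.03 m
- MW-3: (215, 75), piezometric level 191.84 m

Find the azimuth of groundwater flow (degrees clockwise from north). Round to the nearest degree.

Differences from MW-1: to MW-2 (Δx, Δy, Δh) = (-325, -110, +0.40); to MW-3 = (-125, -100, +0.21).
Determinant of the coordinate differences = (-325)·(-100) − (-125)·(-110) = 18750.
∂h/∂x = [(+0.40)·(-100) − (+0.21)·(-110)] / 18750 = -0.0009013
∂h/∂y = [(-325)·(+0.21) − (-125)·(+0.40)] / 18750 = -0.0009733
Flow direction (−∇h) has components (+0.0009013 E, +0.0009733 N).
Azimuth = atan2(E, N) = atan2(+0.0009013, +0.0009733) = 42.8° ≈ 043°.

043°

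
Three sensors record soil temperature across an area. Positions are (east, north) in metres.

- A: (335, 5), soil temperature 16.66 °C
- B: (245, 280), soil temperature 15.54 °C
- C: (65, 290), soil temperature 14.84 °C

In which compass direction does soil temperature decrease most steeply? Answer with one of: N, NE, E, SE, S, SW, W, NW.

NW

Taking A as reference: B−A = (-90, 275, -1.12); C−A = (-270, 285, -1.82).
Determinant of the coordinate differences = (-90)·285 − (-270)·275 = 48600.
∂T/∂x = [(-1.12)·285 − (-1.82)·275] / 48600 = +0.003730
∂T/∂y = [(-90)·(-1.82) − (-270)·(-1.12)] / 48600 = -0.002852
Steepest decrease is along −∇f = (-0.003730 E, +0.002852 N) → northwest.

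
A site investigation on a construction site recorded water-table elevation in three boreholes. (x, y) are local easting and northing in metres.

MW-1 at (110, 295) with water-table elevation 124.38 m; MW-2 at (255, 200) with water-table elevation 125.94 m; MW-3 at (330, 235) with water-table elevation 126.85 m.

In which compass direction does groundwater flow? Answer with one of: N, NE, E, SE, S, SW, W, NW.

Differences from MW-1: to MW-2 (Δx, Δy, Δh) = (145, -95, +1.56); to MW-3 = (220, -60, +2.47).
Solve a·Δx + b·Δy = Δh: det = 145·(-60) − 220·(-95) = 12200.
∂h/∂x = [(+1.56)·(-60) − (+2.47)·(-95)] / 12200 = +0.01156
∂h/∂y = [145·(+2.47) − 220·(+1.56)] / 12200 = +0.001225
Flow = −∇h = (-0.01156 east, -0.001225 north), which points west.

W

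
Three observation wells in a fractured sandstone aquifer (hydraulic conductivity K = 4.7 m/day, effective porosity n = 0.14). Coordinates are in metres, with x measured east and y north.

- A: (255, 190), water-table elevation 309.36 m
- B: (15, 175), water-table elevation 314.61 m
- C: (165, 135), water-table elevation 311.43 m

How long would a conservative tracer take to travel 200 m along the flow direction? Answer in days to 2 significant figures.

Taking A as reference: B−A = (-240, -15, +5.25); C−A = (-90, -55, +2.07).
Determinant of the coordinate differences = (-240)·(-55) − (-90)·(-15) = 11850.
∂h/∂x = [(+5.25)·(-55) − (+2.07)·(-15)] / 11850 = -0.02175
∂h/∂y = [(-240)·(+2.07) − (-90)·(+5.25)] / 11850 = -0.002051
|∇h| = √(-0.02175² + -0.002051²) = 0.02185
Seepage velocity v = K·i/n = 4.7 × 0.02185 / 0.14 = 0.7335 m/day.
t = 200 / 0.7335 = 272.7 days.

270 days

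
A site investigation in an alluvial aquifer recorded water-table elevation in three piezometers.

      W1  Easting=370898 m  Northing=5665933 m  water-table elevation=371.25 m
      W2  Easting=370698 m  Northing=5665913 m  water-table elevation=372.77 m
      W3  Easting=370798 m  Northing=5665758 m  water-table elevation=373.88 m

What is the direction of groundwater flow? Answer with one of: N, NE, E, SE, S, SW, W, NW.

With h = a·x + b·y + c and W1 as origin, the differences give:
  (-200)·a + (-20)·b = +1.52
  (-100)·a + (-175)·b = +2.63
Eliminate b (×(-175) and ×(-20), subtract): 33000·a = -213.400 → a = ∂h/∂x = -0.006467
Back-substitute: b = ∂h/∂y = -0.01133.
Flow = −∇h = (+0.006467 east, +0.01133 north), which points northeast.

NE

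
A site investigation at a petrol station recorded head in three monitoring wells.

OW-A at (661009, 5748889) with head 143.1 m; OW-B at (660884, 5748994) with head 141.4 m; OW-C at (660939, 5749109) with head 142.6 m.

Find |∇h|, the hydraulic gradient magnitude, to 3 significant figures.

0.0162

Differences from OW-A: to OW-B (Δx, Δy, Δh) = (-125, 105, -1.7); to OW-C = (-70, 220, -0.5).
Determinant of the coordinate differences = (-125)·220 − (-70)·105 = -20150.
∂h/∂x = [(-1.7)·220 − (-0.5)·105] / -20150 = +0.01596
∂h/∂y = [(-125)·(-0.5) − (-70)·(-1.7)] / -20150 = +0.002804
|∇h| = √(0.01596² + 0.002804²) = 0.0162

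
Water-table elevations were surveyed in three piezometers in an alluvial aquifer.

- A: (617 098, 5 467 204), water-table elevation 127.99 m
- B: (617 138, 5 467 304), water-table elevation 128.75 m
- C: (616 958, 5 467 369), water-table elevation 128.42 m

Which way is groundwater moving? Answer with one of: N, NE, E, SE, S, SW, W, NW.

SW

Three-point gradient (reference A): Δ to B = (40, 100, +0.76), Δ to C = (-140, 165, +0.43).
∂h/∂x = +0.004000, ∂h/∂y = +0.006000 (det = 20600).
Flow = −∇h = (-0.004000 east, -0.006000 north), which points southwest.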